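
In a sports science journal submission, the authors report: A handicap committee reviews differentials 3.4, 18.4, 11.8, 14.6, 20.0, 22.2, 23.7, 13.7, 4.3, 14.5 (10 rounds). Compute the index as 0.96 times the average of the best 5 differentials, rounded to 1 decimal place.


All differentials: 3.4, 18.4, 11.8, 14.6, 20.0, 22.2, 23.7, 13.7, 4.3, 14.5
Sorted: 3.4, 4.3, 11.8, 13.7, 14.5, 14.6, 18.4, 20.0, 22.2, 23.7
Best 5: 3.4, 4.3, 11.8, 13.7, 14.5
Average of best = 47.7 / 5 = 9.54
Raw index = 9.54 * 0.96 = 9.1584
Handicap index = round(9.1584, 1) = 9.2

9.2


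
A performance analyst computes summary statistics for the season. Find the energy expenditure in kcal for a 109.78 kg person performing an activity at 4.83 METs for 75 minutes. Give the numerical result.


kcal = MET * mass * time_hr
Convert time: 75 min = 1.25 hr
kcal = 4.83 * 109.78 * 1.25
kcal = 662.7967 kcal

662.7967 kcal


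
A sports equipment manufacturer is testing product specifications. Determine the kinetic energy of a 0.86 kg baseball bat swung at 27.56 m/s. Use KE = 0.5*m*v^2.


KE = 0.5 * m * v^2
KE = 0.5 * 0.86 * 27.56^2
KE = 0.5 * 0.86 * 759.5536 = 326.608 J

326.608 J


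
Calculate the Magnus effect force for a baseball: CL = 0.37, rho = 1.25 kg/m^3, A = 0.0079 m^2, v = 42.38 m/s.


FM = 0.5 * CL * rho * A * v^2
FM = 0.5 * 0.37 * 1.25 * 0.0079 * 42.38^2
v^2 = 1796.0644
FM = 0.5 * 0.37 * 1.25 * 0.0079 * 1796.0644 = 3.2812 N

3.2812 N


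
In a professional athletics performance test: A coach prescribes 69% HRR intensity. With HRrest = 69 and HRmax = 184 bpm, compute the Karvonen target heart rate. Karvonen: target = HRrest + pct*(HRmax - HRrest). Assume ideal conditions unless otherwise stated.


Target = HRrest + pct*(HRmax - HRrest)
Heart rate reserve = HRmax - HRrest = 184 - 69 = 115 bpm
Fraction = 69% = 0.69
Target = 69 + 0.69 * 115
Target = 69 + 79.35 = 148.35 bpm

148.35 bpm


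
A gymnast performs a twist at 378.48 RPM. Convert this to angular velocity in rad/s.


omega = RPM * 2 * pi / 60
omega = 378.48 * 2 * 3.14159 / 60
omega = 2378.06 / 60 = 39.6343 rad/s

39.6343 rad/s


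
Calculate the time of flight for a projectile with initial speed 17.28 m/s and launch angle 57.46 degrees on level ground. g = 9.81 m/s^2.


T = 2*v*sin(theta)/g
sin(theta) = sin(57.46 deg) = 0.843
T = 2*17.28*0.843 / 9.81
T = 29.1346 / 9.81 = 2.9699 s

2.9699 s


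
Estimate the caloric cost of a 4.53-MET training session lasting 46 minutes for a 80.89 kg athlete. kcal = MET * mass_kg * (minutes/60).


kcal = MET * mass * time_hr
Convert time: 46 min = 0.7667 hr
kcal = 4.53 * 80.89 * 0.7667
kcal = 280.931 kcal

280.931 kcal


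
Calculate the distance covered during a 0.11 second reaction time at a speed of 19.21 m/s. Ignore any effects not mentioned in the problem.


d = v * t
d = 19.21 * 0.11
d = 2.1131 m

2.1131 m


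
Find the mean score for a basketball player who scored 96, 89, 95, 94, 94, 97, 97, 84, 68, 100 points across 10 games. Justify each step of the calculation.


Average = sum / n
Sum = 914
Average = 914 / 10 = 91.4

91.4


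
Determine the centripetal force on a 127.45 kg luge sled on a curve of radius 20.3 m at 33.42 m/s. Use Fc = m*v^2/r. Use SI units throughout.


Fc = m * v^2 / r
v^2 = 33.42^2 = 1116.8964
Fc = 127.45 * 1116.8964 / 20.3
Fc = 142348.4462 / 20.3 = 7012.2387 N

7012.2387 N


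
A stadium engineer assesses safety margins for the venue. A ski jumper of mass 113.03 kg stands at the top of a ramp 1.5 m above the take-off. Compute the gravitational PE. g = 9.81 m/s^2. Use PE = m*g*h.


PE = m * g * h
PE = 113.03 * 9.81 * 1.5
PE = 1108.8243 * 1.5 = 1663.2364 J

1663.2364 J


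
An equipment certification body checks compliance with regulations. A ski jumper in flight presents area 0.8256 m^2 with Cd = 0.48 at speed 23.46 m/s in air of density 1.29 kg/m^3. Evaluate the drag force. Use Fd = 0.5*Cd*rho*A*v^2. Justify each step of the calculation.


Fd = 0.5 * Cd * rho * A * v^2
Fd = 0.5 * 0.48 * 1.29 * 0.8256 * 23.46^2
v^2 = 550.3716
Fd = 0.5 * 0.48 * 1.29 * 0.8256 * 550.3716 = 140.6782 N

140.6782 N


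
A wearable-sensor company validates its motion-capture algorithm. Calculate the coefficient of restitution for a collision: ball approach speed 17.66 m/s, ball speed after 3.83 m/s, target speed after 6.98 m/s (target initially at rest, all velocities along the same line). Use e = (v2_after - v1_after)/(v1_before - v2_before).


e = (v2_after - v1_after) / (v1_before - v2_before)
Numerator = 6.98 - 3.83 = 3.15
Denominator = 17.66 - 0 = 17.66
e = 3.15 / 17.66 = 0.1784

0.1784


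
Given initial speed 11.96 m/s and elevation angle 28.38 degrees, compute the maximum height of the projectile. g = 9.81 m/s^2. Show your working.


H = (v*sin(theta))^2 / (2*g)
vy = v*sin(theta) = 11.96 * sin(28.38 deg) = 5.6848 m/s
H = vy^2 / (2*g) = 32.3169 / (2*9.81)
H = 32.3169 / 19.62 = 1.6471 m

1.6471 m


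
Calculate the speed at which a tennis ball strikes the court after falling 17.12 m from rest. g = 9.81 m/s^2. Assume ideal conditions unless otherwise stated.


v = sqrt(2 * g * h)
v = sqrt(2 * 9.81 * 17.12)
v = sqrt(335.8944) = 18.3274 m/s

18.3274 m/s


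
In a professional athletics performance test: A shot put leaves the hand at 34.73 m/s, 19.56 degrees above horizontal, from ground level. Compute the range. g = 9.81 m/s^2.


R = v^2 * sin(2*theta) / g
Convert angle to radians: theta = 19.56 deg = 0.3414 rad
sin(2*theta) = sin(0.6828) = 0.6309
R = 34.73^2 * 0.6309 / 9.81
R = 1206.1729 * 0.6309 / 9.81 = 77.577 m

77.577 m


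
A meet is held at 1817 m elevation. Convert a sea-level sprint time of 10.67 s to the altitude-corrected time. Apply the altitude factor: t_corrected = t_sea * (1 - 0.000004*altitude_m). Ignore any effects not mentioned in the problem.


Correction factor = 1 - 0.000004 * 1817 = 0.992732
t_corrected = t_sea * factor = 10.67 * 0.992732
t_corrected = 10.5925 s

10.5925 s


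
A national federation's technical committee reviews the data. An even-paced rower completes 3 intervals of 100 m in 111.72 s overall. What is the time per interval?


Split time = total_time / n_laps = 111.72 / 3
Split time = 37.24 s per lap

37.24 s


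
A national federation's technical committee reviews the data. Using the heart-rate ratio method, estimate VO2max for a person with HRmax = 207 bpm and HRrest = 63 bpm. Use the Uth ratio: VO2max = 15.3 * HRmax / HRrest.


VO2max = 15.3 * HRmax / HRrest
VO2max = 15.3 * 207 / 63
VO2max = 3167.1 / 63 = 50.2714 mL/kg/min

50.2714 mL/kg/min


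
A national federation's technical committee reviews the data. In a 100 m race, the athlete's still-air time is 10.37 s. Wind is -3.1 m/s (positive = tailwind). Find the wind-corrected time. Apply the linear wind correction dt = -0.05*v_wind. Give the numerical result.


dt = -0.05 * v_wind = -0.05 * -3.1 = 0.155 s
t_corrected = t_still + dt = 10.37 + (0.155)
t_corrected = 10.525 s

10.525 s


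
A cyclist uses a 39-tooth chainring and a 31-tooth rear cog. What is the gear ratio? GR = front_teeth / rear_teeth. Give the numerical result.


GR = front_teeth / rear_teeth
GR = 39 / 31
GR = 1.2581

1.2581


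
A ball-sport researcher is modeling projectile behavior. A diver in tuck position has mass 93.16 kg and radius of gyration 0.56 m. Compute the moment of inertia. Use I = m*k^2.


I = m * k^2
I = 93.16 * 0.56^2
I = 93.16 * 0.3136 = 29.215 kg*m^2

29.215 kg*m^2


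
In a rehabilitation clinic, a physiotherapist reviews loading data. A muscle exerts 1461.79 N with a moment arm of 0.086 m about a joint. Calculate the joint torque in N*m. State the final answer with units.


tau = F * d
tau = 1461.79 * 0.086
tau = 125.7139 N*m

125.7139 N*m


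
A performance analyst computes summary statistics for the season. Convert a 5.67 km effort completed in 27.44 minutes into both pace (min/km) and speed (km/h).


Pace = time / distance = 27.44 min / 5.67 km = 4.8395 min/km
Speed = distance / time_in_hours = 5.67 / 0.4573 hr
Speed = 12.398 km/h

4.8395 min/km, 12.398 km/h


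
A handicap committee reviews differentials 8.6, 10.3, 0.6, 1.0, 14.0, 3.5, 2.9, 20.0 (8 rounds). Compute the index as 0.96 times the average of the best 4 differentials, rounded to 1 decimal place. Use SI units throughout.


All differentials: 8.6, 10.3, 0.6, 1.0, 14.0, 3.5, 2.9, 20.0
Sorted: 0.6, 1.0, 2.9, 3.5, 8.6, 10.3, 14.0, 20.0
Best 4: 0.6, 1.0, 2.9, 3.5
Average of best = 8 / 4 = 2
Raw index = 2 * 0.96 = 1.92
Handicap index = round(1.92, 1) = 1.9

1.9


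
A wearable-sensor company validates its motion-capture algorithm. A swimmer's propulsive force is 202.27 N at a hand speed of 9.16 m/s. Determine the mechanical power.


P = F * v
P = 202.27 * 9.16
P = 1852.7932 W

1852.7932 W


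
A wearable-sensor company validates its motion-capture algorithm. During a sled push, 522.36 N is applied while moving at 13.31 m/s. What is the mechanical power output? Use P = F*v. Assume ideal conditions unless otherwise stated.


P = F * v
P = 522.36 * 13.31
P = 6952.6116 W

6952.6116 W


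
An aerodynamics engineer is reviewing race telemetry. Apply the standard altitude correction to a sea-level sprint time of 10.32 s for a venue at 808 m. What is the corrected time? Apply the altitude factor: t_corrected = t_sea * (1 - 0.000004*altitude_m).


Correction factor = 1 - 0.000004 * 808 = 0.996768
t_corrected = t_sea * factor = 10.32 * 0.996768
t_corrected = 10.2866 s

10.2866 s


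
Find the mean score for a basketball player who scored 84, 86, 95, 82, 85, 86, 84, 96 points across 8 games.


Average = sum / n
Sum = 698
Average = 698 / 8 = 87.25

87.25


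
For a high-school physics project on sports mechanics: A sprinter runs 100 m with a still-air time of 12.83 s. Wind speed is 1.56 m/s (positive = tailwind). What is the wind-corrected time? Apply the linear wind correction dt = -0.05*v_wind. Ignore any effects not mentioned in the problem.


dt = -0.05 * v_wind = -0.05 * 1.56 = -0.078 s
t_corrected = t_still + dt = 12.83 + (-0.078)
t_corrected = 12.752 s

12.752 s


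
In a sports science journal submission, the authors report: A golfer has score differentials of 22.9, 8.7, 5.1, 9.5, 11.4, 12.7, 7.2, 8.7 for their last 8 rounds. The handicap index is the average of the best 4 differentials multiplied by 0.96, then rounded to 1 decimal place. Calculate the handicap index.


All differentials: 22.9, 8.7, 5.1, 9.5, 11.4, 12.7, 7.2, 8.7
Sorted: 5.1, 7.2, 8.7, 8.7, 9.5, 11.4, 12.7, 22.9
Best 4: 5.1, 7.2, 8.7, 8.7
Average of best = 29.7 / 4 = 7.425
Raw index = 7.425 * 0.96 = 7.128
Handicap index = round(7.128, 1) = 7.1

7.1


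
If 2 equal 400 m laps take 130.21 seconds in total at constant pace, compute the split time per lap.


Split time = total_time / n_laps = 130.21 / 2
Split time = 65.105 s per lap

65.105 s


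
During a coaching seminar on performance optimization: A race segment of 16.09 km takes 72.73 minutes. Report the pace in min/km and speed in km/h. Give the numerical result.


Pace = time / distance = 72.73 min / 16.09 km = 4.5202 min/km
Speed = distance / time_in_hours = 16.09 / 1.2122 hr
Speed = 13.2738 km/h

4.5202 min/km, 13.2738 km/h


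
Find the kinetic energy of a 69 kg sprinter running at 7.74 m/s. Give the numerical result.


KE = 0.5 * m * v^2
KE = 0.5 * 69 * 7.74^2
KE = 0.5 * 69 * 59.9076 = 2066.8122 J

2066.8122 J


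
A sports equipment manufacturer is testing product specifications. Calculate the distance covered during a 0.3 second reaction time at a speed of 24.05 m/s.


d = v * t
d = 24.05 * 0.3
d = 7.215 m

7.215 m


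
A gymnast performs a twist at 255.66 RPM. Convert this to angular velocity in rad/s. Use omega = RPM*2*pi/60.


omega = RPM * 2 * pi / 60
omega = 255.66 * 2 * 3.14159 / 60
omega = 1606.3592 / 60 = 26.7727 rad/s

26.7727 rad/s


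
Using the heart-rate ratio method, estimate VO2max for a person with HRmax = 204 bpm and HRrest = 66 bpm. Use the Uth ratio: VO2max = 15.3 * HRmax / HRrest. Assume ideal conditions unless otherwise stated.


VO2max = 15.3 * HRmax / HRrest
VO2max = 15.3 * 204 / 66
VO2max = 3121.2 / 66 = 47.2909 mL/kg/min

47.2909 mL/kg/min


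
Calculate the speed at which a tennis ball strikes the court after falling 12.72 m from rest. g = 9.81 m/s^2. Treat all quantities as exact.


v = sqrt(2 * g * h)
v = sqrt(2 * 9.81 * 12.72)
v = sqrt(249.5664) = 15.7977 m/s

15.7977 m/s


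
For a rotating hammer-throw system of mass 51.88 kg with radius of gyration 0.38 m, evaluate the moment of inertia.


I = m * k^2
I = 51.88 * 0.38^2
I = 51.88 * 0.1444 = 7.4915 kg*m^2

7.4915 kg*m^2


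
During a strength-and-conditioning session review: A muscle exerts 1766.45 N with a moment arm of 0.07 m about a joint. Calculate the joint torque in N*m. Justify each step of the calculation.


tau = F * d
tau = 1766.45 * 0.07
tau = 123.6515 N*m

123.6515 N*m


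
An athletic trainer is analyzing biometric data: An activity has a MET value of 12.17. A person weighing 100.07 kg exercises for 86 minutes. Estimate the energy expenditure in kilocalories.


kcal = MET * mass * time_hr
Convert time: 86 min = 1.4333 hr
kcal = 12.17 * 100.07 * 1.4333
kcal = 1745.5877 kcal

1745.5877 kcal


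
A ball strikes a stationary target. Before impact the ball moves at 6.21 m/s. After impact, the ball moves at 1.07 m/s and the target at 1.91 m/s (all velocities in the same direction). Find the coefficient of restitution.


e = (v2_after - v1_after) / (v1_before - v2_before)
Numerator = 1.91 - 1.07 = 0.84
Denominator = 6.21 - 0 = 6.21
e = 0.84 / 6.21 = 0.1353

0.1353


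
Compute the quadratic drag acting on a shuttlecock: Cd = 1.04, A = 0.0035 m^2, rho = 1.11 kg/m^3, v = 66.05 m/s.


Fd = 0.5 * Cd * rho * A * v^2
Fd = 0.5 * 1.04 * 1.11 * 0.0035 * 66.05^2
v^2 = 4362.6025
Fd = 0.5 * 1.04 * 1.11 * 0.0035 * 4362.6025 = 8.8133 N

8.8133 N


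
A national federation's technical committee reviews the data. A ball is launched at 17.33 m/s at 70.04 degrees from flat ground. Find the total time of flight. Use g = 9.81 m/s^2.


T = 2*v*sin(theta)/g
sin(theta) = sin(70.04 deg) = 0.9399
T = 2*17.33*0.9399 / 9.81
T = 32.578 / 9.81 = 3.3209 s

3.3209 s


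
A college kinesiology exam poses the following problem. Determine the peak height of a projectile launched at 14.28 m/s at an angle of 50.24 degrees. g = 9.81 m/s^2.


H = (v*sin(theta))^2 / (2*g)
vy = v*sin(theta) = 14.28 * sin(50.24 deg) = 10.9775 m/s
H = vy^2 / (2*g) = 120.5048 / (2*9.81)
H = 120.5048 / 19.62 = 6.1419 m

6.1419 m


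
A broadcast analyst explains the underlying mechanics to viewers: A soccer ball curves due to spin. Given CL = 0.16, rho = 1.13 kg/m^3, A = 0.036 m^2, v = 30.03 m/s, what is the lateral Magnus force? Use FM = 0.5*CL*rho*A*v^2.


FM = 0.5 * CL * rho * A * v^2
FM = 0.5 * 0.16 * 1.13 * 0.036 * 30.03^2
v^2 = 901.8009
FM = 0.5 * 0.16 * 1.13 * 0.036 * 901.8009 = 2.9348 N

2.9348 N


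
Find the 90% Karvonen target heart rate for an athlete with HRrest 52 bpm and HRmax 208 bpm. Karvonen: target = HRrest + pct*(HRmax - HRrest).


Target = HRrest + pct*(HRmax - HRrest)
Heart rate reserve = HRmax - HRrest = 208 - 52 = 156 bpm
Fraction = 90% = 0.9
Target = 52 + 0.9 * 156
Target = 52 + 140.4 = 192.4 bpm

192.4 bpm


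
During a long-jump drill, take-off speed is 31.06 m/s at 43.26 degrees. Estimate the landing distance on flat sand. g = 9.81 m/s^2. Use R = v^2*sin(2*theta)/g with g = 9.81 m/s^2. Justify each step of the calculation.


R = v^2 * sin(2*theta) / g
Convert angle to radians: theta = 43.26 deg = 0.755 rad
sin(2*theta) = sin(1.5101) = 0.9982
R = 31.06^2 * 0.9982 / 9.81
R = 964.7236 * 0.9982 / 9.81 = 98.1595 m

98.1595 m


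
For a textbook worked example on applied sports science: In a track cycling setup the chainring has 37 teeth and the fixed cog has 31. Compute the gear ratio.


GR = front_teeth / rear_teeth
GR = 37 / 31
GR = 1.1935

1.1935


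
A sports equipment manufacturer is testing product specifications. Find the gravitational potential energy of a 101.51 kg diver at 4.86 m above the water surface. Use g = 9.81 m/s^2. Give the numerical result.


PE = m * g * h
PE = 101.51 * 9.81 * 4.86
PE = 995.8131 * 4.86 = 4839.6517 J

4839.6517 J


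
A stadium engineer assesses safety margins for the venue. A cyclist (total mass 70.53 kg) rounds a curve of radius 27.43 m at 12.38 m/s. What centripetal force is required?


Fc = m * v^2 / r
v^2 = 12.38^2 = 153.2644
Fc = 70.53 * 153.2644 / 27.43
Fc = 10809.7381 / 27.43 = 394.0845 N

394.0845 N


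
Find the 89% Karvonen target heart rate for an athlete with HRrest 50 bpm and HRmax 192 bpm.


Target = HRrest + pct*(HRmax - HRrest)
Heart rate reserve = HRmax - HRrest = 192 - 50 = 142 bpm
Fraction = 89% = 0.89
Target = 50 + 0.89 * 142
Target = 50 + 126.38 = 176.38 bpm

176.38 bpm


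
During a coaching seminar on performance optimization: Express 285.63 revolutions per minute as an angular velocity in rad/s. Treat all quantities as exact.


omega = RPM * 2 * pi / 60
omega = 285.63 * 2 * 3.14159 / 60
omega = 1794.6662 / 60 = 29.9111 rad/s

29.9111 rad/s


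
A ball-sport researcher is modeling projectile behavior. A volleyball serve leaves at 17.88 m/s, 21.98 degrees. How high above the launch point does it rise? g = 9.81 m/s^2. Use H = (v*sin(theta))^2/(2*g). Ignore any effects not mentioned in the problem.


H = (v*sin(theta))^2 / (2*g)
vy = v*sin(theta) = 17.88 * sin(21.98 deg) = 6.6922 m/s
H = vy^2 / (2*g) = 44.7853 / (2*9.81)
H = 44.7853 / 19.62 = 2.2826 m

2.2826 m


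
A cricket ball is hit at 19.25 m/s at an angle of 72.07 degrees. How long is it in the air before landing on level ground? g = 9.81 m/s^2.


T = 2*v*sin(theta)/g
sin(theta) = sin(72.07 deg) = 0.9514
T = 2*19.25*0.9514 / 9.81
T = 36.6302 / 9.81 = 3.734 s

3.734 s


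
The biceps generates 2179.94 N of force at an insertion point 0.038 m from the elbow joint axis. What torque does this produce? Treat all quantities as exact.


tau = F * d
tau = 2179.94 * 0.038
tau = 82.8377 N*m

82.8377 N*m


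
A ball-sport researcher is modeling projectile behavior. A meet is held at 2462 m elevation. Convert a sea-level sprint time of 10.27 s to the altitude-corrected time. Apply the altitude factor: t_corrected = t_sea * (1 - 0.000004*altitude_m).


Correction factor = 1 - 0.000004 * 2462 = 0.990152
t_corrected = t_sea * factor = 10.27 * 0.990152
t_corrected = 10.1689 s

10.1689 s


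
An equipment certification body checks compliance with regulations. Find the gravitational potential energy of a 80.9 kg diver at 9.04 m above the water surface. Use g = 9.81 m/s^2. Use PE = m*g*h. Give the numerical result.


PE = m * g * h
PE = 80.9 * 9.81 * 9.04
PE = 793.629 * 9.04 = 7174.4062 J

7174.4062 J


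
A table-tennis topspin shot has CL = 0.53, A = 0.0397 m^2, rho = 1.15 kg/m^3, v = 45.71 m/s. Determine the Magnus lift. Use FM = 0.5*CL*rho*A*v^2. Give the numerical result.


FM = 0.5 * CL * rho * A * v^2
FM = 0.5 * 0.53 * 1.15 * 0.0397 * 45.71^2
v^2 = 2089.4041
FM = 0.5 * 0.53 * 1.15 * 0.0397 * 2089.4041 = 25.2788 N

25.2788 N


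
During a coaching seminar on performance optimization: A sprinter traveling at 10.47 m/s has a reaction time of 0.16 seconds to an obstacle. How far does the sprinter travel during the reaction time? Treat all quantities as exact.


d = v * t
d = 10.47 * 0.16
d = 1.6752 m

1.6752 m


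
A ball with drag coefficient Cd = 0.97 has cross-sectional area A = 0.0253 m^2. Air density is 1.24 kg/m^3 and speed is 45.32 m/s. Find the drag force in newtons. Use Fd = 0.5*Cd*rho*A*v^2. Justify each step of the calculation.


Fd = 0.5 * Cd * rho * A * v^2
Fd = 0.5 * 0.97 * 1.24 * 0.0253 * 45.32^2
v^2 = 2053.9024
Fd = 0.5 * 0.97 * 1.24 * 0.0253 * 2053.9024 = 31.251 N

31.251 N


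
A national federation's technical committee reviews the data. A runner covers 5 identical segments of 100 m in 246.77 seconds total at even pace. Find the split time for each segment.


Split time = total_time / n_laps = 246.77 / 5
Split time = 49.354 s per lap

49.354 s


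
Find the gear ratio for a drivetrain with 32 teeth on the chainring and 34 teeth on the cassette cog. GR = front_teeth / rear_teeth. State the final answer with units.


GR = front_teeth / rear_teeth
GR = 32 / 34
GR = 0.9412

0.9412


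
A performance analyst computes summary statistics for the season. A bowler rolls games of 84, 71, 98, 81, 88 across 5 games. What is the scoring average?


Average = sum / n
Sum = 422
Average = 422 / 5 = 84.4

84.4


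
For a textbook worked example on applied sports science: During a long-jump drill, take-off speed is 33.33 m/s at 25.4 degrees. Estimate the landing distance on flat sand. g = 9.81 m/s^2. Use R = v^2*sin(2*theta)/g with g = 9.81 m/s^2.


R = v^2 * sin(2*theta) / g
Convert angle to radians: theta = 25.4 deg = 0.4433 rad
sin(2*theta) = sin(0.8866) = 0.7749
R = 33.33^2 * 0.7749 / 9.81
R = 1110.8889 * 0.7749 / 9.81 = 87.7551 m

87.7551 m


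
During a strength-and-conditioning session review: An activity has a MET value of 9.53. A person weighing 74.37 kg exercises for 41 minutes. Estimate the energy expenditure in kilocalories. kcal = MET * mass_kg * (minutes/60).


kcal = MET * mass * time_hr
Convert time: 41 min = 0.6833 hr
kcal = 9.53 * 74.37 * 0.6833
kcal = 484.3098 kcal

484.3098 kcal


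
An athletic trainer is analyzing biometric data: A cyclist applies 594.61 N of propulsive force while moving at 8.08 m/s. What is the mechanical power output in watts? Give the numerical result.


P = F * v
P = 594.61 * 8.08
P = 4804.4488 W

4804.4488 W


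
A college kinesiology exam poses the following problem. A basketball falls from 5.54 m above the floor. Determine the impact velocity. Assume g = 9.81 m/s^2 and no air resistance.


v = sqrt(2 * g * h)
v = sqrt(2 * 9.81 * 5.54)
v = sqrt(108.6948) = 10.4257 m/s

10.4257 m/s


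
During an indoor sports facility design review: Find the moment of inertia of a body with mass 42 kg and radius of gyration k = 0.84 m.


I = m * k^2
I = 42 * 0.84^2
I = 42 * 0.7056 = 29.6352 kg*m^2

29.6352 kg*m^2


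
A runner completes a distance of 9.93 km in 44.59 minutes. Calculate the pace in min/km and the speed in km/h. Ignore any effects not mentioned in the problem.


Pace = time / distance = 44.59 min / 9.93 km = 4.4904 min/km
Speed = distance / time_in_hours = 9.93 / 0.7432 hr
Speed = 13.3617 km/h

4.4904 min/km, 13.3617 km/h


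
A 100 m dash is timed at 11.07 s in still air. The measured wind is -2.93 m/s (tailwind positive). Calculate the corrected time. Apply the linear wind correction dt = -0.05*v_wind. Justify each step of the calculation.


dt = -0.05 * v_wind = -0.05 * -2.93 = 0.1465 s
t_corrected = t_still + dt = 11.07 + (0.1465)
t_corrected = 11.2165 s

11.2165 s


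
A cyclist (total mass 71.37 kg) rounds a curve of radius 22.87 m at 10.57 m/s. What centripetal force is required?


Fc = m * v^2 / r
v^2 = 10.57^2 = 111.7249
Fc = 71.37 * 111.7249 / 22.87
Fc = 7973.8061 / 22.87 = 348.6579 N

348.6579 N


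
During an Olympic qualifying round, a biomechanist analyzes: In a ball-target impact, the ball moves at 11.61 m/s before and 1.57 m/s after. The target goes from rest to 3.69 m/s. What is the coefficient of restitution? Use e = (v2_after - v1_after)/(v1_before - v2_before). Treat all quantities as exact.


e = (v2_after - v1_after) / (v1_before - v2_before)
Numerator = 3.69 - 1.57 = 2.12
Denominator = 11.61 - 0 = 11.61
e = 2.12 / 11.61 = 0.1826

0.1826


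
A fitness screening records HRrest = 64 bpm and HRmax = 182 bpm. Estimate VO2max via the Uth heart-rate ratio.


VO2max = 15.3 * HRmax / HRrest
VO2max = 15.3 * 182 / 64
VO2max = 2784.6 / 64 = 43.5094 mL/kg/min

43.5094 mL/kg/min


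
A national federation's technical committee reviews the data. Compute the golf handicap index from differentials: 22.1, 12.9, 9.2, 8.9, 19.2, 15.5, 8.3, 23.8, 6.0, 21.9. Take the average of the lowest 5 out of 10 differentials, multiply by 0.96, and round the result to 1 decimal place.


All differentials: 22.1, 12.9, 9.2, 8.9, 19.2, 15.5, 8.3, 23.8, 6.0, 21.9
Sorted: 6.0, 8.3, 8.9, 9.2, 12.9, 15.5, 19.2, 21.9, 22.1, 23.8
Best 5: 6.0, 8.3, 8.9, 9.2, 12.9
Average of best = 45.3 / 5 = 9.06
Raw index = 9.06 * 0.96 = 8.6976
Handicap index = round(8.6976, 1) = 8.7

8.7


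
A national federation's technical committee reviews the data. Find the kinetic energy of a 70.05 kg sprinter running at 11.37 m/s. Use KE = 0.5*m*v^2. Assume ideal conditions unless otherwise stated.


KE = 0.5 * m * v^2
KE = 0.5 * 70.05 * 11.37^2
KE = 0.5 * 70.05 * 129.2769 = 4527.9234 J

4527.9234 J


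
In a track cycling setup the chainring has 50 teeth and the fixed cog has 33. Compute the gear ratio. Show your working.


GR = front_teeth / rear_teeth
GR = 50 / 33
GR = 1.5152

1.5152


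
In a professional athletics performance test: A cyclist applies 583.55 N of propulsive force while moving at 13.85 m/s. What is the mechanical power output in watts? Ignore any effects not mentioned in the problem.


P = F * v
P = 583.55 * 13.85
P = 8082.1675 W

8082.1675 W


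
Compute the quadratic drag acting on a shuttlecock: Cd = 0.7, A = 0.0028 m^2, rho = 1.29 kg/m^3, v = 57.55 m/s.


Fd = 0.5 * Cd * rho * A * v^2
Fd = 0.5 * 0.7 * 1.29 * 0.0028 * 57.55^2
v^2 = 3312.0025
Fd = 0.5 * 0.7 * 1.29 * 0.0028 * 3312.0025 = 4.187 N

4.187 N


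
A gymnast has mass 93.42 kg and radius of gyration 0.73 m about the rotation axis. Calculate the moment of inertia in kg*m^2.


I = m * k^2
I = 93.42 * 0.73^2
I = 93.42 * 0.5329 = 49.7835 kg*m^2

49.7835 kg*m^2


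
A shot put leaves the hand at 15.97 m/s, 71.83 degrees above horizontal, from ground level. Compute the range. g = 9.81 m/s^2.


R = v^2 * sin(2*theta) / g
Convert angle to radians: theta = 71.83 deg = 1.2537 rad
sin(2*theta) = sin(2.5073) = 0.5926
R = 15.97^2 * 0.5926 / 9.81
R = 255.0409 * 0.5926 / 9.81 = 15.4058 m

15.4058 m


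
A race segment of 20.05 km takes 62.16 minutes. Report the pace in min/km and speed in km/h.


Pace = time / distance = 62.16 min / 20.05 km = 3.1002 min/km
Speed = distance / time_in_hours = 20.05 / 1.036 hr
Speed = 19.3533 km/h

3.1002 min/km, 19.3533 km/h


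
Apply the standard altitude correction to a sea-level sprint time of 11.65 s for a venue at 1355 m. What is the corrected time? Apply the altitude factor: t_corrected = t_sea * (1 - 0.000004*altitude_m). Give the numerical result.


Correction factor = 1 - 0.000004 * 1355 = 0.99458
t_corrected = t_sea * factor = 11.65 * 0.99458
t_corrected = 11.5869 s

11.5869 s


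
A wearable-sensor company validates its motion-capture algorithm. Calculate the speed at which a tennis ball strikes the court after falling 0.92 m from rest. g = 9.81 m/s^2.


v = sqrt(2 * g * h)
v = sqrt(2 * 9.81 * 0.92)
v = sqrt(18.0504) = 4.2486 m/s

4.2486 m/s


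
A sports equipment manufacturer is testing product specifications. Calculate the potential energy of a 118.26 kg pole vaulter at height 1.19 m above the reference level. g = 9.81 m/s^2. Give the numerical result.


PE = m * g * h
PE = 118.26 * 9.81 * 1.19
PE = 1160.1306 * 1.19 = 1380.5554 J

1380.5554 J


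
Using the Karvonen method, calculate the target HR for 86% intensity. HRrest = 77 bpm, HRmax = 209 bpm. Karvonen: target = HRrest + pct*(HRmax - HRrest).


Target = HRrest + pct*(HRmax - HRrest)
Heart rate reserve = HRmax - HRrest = 209 - 77 = 132 bpm
Fraction = 86% = 0.86
Target = 77 + 0.86 * 132
Target = 77 + 113.52 = 190.52 bpm

190.52 bpm


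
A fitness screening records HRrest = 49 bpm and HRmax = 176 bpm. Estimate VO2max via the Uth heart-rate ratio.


VO2max = 15.3 * HRmax / HRrest
VO2max = 15.3 * 176 / 49
VO2max = 2692.8 / 49 = 54.9551 mL/kg/min

54.9551 mL/kg/min


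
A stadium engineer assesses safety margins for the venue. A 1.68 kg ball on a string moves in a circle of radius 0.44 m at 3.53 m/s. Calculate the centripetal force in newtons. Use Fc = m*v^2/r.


Fc = m * v^2 / r
v^2 = 3.53^2 = 12.4609
Fc = 1.68 * 12.4609 / 0.44
Fc = 20.9343 / 0.44 = 47.578 N

47.578 N


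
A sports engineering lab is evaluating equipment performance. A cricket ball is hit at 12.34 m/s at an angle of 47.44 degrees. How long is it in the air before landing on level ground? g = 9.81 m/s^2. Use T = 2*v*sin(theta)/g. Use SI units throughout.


T = 2*v*sin(theta)/g
sin(theta) = sin(47.44 deg) = 0.7366
T = 2*12.34*0.7366 / 9.81
T = 18.1785 / 9.81 = 1.8531 s

1.8531 s


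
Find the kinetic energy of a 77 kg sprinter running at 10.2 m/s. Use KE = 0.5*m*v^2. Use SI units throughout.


KE = 0.5 * m * v^2
KE = 0.5 * 77 * 10.2^2
KE = 0.5 * 77 * 104.04 = 4005.54 J

4005.54 J


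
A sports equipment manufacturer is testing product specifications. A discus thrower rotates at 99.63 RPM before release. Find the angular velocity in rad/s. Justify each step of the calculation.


omega = RPM * 2 * pi / 60
omega = 99.63 * 2 * 3.14159 / 60
omega = 625.9938 / 60 = 10.4332 rad/s

10.4332 rad/s


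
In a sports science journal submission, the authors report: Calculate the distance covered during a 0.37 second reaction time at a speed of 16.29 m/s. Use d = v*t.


d = v * t
d = 16.29 * 0.37
d = 6.0273 m

6.0273 m


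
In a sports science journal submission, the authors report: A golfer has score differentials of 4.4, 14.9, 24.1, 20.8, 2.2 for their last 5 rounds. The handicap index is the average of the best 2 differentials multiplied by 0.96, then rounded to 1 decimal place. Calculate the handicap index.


All differentials: 4.4, 14.9, 24.1, 20.8, 2.2
Sorted: 2.2, 4.4, 14.9, 20.8, 24.1
Best 2: 2.2, 4.4
Average of best = 6.6 / 2 = 3.3
Raw index = 3.3 * 0.96 = 3.168
Handicap index = round(3.168, 1) = 3.2

3.2


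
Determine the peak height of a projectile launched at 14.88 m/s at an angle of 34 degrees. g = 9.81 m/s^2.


H = (v*sin(theta))^2 / (2*g)
vy = v*sin(theta) = 14.88 * sin(34 deg) = 8.3208 m/s
H = vy^2 / (2*g) = 69.2356 / (2*9.81)
H = 69.2356 / 19.62 = 3.5288 m

3.5288 m


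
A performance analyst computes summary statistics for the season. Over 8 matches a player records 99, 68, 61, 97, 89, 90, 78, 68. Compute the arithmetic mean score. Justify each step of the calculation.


Average = sum / n
Sum = 650
Average = 650 / 8 = 81.25

81.25


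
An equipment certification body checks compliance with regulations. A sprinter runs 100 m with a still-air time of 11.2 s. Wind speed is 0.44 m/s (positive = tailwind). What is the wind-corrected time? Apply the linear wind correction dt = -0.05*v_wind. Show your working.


dt = -0.05 * v_wind = -0.05 * 0.44 = -0.022 s
t_corrected = t_still + dt = 11.2 + (-0.022)
t_corrected = 11.178 s

11.178 s


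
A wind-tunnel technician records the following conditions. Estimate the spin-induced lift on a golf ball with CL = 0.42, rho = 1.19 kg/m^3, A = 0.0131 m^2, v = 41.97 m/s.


FM = 0.5 * CL * rho * A * v^2
FM = 0.5 * 0.42 * 1.19 * 0.0131 * 41.97^2
v^2 = 1761.4809
FM = 0.5 * 0.42 * 1.19 * 0.0131 * 1761.4809 = 5.7665 N

5.7665 N


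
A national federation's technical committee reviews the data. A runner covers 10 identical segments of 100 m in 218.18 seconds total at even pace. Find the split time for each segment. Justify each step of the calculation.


Split time = total_time / n_laps = 218.18 / 10
Split time = 21.818 s per lap

21.818 s


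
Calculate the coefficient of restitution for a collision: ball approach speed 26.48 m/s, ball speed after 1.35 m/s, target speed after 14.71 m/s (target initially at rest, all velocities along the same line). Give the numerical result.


e = (v2_after - v1_after) / (v1_before - v2_before)
Numerator = 14.71 - 1.35 = 13.36
Denominator = 26.48 - 0 = 26.48
e = 13.36 / 26.48 = 0.5045

0.5045


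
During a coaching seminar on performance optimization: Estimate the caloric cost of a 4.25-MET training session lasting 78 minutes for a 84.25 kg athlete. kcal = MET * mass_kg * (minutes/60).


kcal = MET * mass * time_hr
Convert time: 78 min = 1.3 hr
kcal = 4.25 * 84.25 * 1.3
kcal = 465.4812 kcal

465.4812 kcal


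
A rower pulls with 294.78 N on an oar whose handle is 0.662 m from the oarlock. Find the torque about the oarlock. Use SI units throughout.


tau = F * d
tau = 294.78 * 0.662
tau = 195.1444 N*m

195.1444 N*m


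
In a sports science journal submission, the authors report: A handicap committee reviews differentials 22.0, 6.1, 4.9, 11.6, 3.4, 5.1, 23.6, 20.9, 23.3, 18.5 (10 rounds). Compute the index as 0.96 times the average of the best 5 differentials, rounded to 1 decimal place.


All differentials: 22.0, 6.1, 4.9, 11.6, 3.4, 5.1, 23.6, 20.9, 23.3, 18.5
Sorted: 3.4, 4.9, 5.1, 6.1, 11.6, 18.5, 20.9, 22.0, 23.3, 23.6
Best 5: 3.4, 4.9, 5.1, 6.1, 11.6
Average of best = 31.1 / 5 = 6.22
Raw index = 6.22 * 0.96 = 5.9712
Handicap index = round(5.9712, 1) = 6.0

6.0


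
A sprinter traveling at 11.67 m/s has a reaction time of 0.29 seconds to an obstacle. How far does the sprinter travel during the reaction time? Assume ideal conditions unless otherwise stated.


d = v * t
d = 11.67 * 0.29
d = 3.3843 m

3.3843 m


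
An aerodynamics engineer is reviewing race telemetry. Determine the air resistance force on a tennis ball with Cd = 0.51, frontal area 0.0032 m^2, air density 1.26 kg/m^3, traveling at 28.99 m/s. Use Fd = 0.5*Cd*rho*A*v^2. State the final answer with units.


Fd = 0.5 * Cd * rho * A * v^2
Fd = 0.5 * 0.51 * 1.26 * 0.0032 * 28.99^2
v^2 = 840.4201
Fd = 0.5 * 0.51 * 1.26 * 0.0032 * 840.4201 = 0.8641 N

0.8641 N


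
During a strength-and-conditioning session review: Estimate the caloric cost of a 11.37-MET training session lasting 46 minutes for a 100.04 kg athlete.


kcal = MET * mass * time_hr
Convert time: 46 min = 0.7667 hr
kcal = 11.37 * 100.04 * 0.7667
kcal = 872.0487 kcal

872.0487 kcal


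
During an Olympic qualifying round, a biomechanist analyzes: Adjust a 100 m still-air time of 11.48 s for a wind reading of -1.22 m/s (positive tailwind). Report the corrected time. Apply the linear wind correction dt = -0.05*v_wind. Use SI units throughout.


dt = -0.05 * v_wind = -0.05 * -1.22 = 0.061 s
t_corrected = t_still + dt = 11.48 + (0.061)
t_corrected = 11.541 s

11.541 s


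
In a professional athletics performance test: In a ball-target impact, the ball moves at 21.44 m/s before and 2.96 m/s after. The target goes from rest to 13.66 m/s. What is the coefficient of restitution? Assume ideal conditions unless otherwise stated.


e = (v2_after - v1_after) / (v1_before - v2_before)
Numerator = 13.66 - 2.96 = 10.7
Denominator = 21.44 - 0 = 21.44
e = 10.7 / 21.44 = 0.4991

0.4991


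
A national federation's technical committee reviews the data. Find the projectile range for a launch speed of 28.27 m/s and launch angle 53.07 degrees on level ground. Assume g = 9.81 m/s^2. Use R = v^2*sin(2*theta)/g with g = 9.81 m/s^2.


R = v^2 * sin(2*theta) / g
Convert angle to radians: theta = 53.07 deg = 0.9262 rad
sin(2*theta) = sin(1.8525) = 0.9606
R = 28.27^2 * 0.9606 / 9.81
R = 799.1929 * 0.9606 / 9.81 = 78.2562 m

78.2562 m


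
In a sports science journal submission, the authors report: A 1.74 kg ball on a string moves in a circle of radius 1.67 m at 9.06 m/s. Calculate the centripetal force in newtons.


Fc = m * v^2 / r
v^2 = 9.06^2 = 82.0836
Fc = 1.74 * 82.0836 / 1.67
Fc = 142.8255 / 1.67 = 85.5242 N

85.5242 N


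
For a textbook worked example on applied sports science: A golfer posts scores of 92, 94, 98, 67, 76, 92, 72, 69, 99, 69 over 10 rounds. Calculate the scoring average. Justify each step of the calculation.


Average = sum / n
Sum = 828
Average = 828 / 10 = 82.8

82.8


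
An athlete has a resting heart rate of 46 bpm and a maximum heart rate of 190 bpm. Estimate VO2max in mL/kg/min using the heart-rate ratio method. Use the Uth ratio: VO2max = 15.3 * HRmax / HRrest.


VO2max = 15.3 * HRmax / HRrest
VO2max = 15.3 * 190 / 46
VO2max = 2907 / 46 = 63.1957 mL/kg/min

63.1957 mL/kg/min


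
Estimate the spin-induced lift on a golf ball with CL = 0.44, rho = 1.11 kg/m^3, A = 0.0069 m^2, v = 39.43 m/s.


FM = 0.5 * CL * rho * A * v^2
FM = 0.5 * 0.44 * 1.11 * 0.0069 * 39.43^2
v^2 = 1554.7249
FM = 0.5 * 0.44 * 1.11 * 0.0069 * 1554.7249 = 2.6197 N

2.6197 N


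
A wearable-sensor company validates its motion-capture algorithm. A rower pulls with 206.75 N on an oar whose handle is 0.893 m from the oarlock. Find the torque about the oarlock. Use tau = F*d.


tau = F * d
tau = 206.75 * 0.893
tau = 184.6277 N*m

184.6277 N*m


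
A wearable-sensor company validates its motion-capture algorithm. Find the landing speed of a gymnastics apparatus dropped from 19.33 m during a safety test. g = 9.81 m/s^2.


v = sqrt(2 * g * h)
v = sqrt(2 * 9.81 * 19.33)
v = sqrt(379.2546) = 19.4745 m/s

19.4745 m/s


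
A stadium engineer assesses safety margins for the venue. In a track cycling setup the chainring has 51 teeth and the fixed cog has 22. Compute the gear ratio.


GR = front_teeth / rear_teeth
GR = 51 / 22
GR = 2.3182

2.3182


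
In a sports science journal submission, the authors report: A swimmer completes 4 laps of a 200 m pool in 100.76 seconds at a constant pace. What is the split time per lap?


Split time = total_time / n_laps = 100.76 / 4
Split time = 25.19 s per lap

25.19 s


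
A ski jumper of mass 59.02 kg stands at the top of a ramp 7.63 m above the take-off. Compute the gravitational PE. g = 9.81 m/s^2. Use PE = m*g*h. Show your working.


PE = m * g * h
PE = 59.02 * 9.81 * 7.63
PE = 578.9862 * 7.63 = 4417.6647 J

4417.6647 J


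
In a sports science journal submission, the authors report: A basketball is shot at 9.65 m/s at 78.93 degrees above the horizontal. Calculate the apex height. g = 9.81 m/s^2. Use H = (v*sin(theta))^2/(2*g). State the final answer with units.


H = (v*sin(theta))^2 / (2*g)
vy = v*sin(theta) = 9.65 * sin(78.93 deg) = 9.4704 m/s
H = vy^2 / (2*g) = 89.6893 / (2*9.81)
H = 89.6893 / 19.62 = 4.5713 m

4.5713 m


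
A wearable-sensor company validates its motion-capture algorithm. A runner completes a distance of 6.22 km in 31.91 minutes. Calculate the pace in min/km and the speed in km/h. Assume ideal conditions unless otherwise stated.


Pace = time / distance = 31.91 min / 6.22 km = 5.1302 min/km
Speed = distance / time_in_hours = 6.22 / 0.5318 hr
Speed = 11.6954 km/h

5.1302 min/km, 11.6954 km/h


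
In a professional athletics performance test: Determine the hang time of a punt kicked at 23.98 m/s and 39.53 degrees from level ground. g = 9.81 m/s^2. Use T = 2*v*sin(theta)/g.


T = 2*v*sin(theta)/g
sin(theta) = sin(39.53 deg) = 0.6365
T = 2*23.98*0.6365 / 9.81
T = 30.5257 / 9.81 = 3.1117 s

3.1117 s


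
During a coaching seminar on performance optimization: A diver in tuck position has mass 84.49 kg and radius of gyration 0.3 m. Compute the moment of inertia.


I = m * k^2
I = 84.49 * 0.3^2
I = 84.49 * 0.09 = 7.6041 kg*m^2

7.6041 kg*m^2


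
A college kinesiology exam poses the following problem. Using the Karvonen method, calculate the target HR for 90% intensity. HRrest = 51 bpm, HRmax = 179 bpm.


Target = HRrest + pct*(HRmax - HRrest)
Heart rate reserve = HRmax - HRrest = 179 - 51 = 128 bpm
Fraction = 90% = 0.9
Target = 51 + 0.9 * 128
Target = 51 + 115.2 = 166.2 bpm

166.2 bpm


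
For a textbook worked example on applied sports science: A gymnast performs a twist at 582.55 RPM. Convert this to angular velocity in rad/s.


omega = RPM * 2 * pi / 60
omega = 582.55 * 2 * 3.14159 / 60
omega = 3660.2696 / 60 = 61.0045 rad/s

61.0045 rad/s


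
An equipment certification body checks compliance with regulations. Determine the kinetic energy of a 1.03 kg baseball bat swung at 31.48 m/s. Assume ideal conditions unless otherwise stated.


KE = 0.5 * m * v^2
KE = 0.5 * 1.03 * 31.48^2
KE = 0.5 * 1.03 * 990.9904 = 510.3601 J

510.3601 J
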